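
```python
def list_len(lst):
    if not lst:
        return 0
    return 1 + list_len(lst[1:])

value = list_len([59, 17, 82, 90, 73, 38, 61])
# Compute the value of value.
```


list_len([59, 17, 82, 90, 73, 38, 61])
= 1 + list_len([17, 82, 90, 73, 38, 61])
= 1 + 1 + list_len([82, 90, 73, 38, 61])
= 1 + 1 + 1 + list_len([90, 73, 38, 61])
= 1 + 1 + 1 + 1 + list_len([73, 38, 61])
= 1 + 1 + 1 + 1 + 1 + list_len([38, 61])
= 1 + 1 + 1 + 1 + 1 + 1 + list_len([61])
= 1 + 1 + 1 + 1 + 1 + 1 + 1 + list_len([])
= 1 + 1 + 1 + 1 + 1 + 1 + 1 + 0
= 7


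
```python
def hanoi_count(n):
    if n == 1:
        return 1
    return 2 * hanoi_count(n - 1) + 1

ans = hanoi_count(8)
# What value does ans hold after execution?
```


hanoi_count(8)
= 2 * hanoi_count(7) + 1
= 2 * (2 * hanoi_count(6) + 1) + 1
= 2 * (2 * (2 * hanoi_count(5) + 1) + 1) + 1
= 2 * (2 * (2 * (2 * hanoi_count(4) + 1) + 1) + 1) + 1
= 2 * (2 * (2 * (2 * (2 * hanoi_count(3) + 1) + 1) + 1) + 1) + 1
= 2 * (2 * (2 * (2 * (2 * (2 * hanoi_count(2) + 1) + 1) + 1) + 1) + 1) + 1
= 2 * (2 * (2 * (2 * (2 * (2 * (2 * hanoi_count(1) + 1) + 1) + 1) + 1) + 1) + 1) + 1
Now compute bottom-up:
hanoi_count(1) = 1
hanoi_count(2) = 2 * 1 + 1 = 3
hanoi_count(3) = 2 * 3 + 1 = 7
hanoi_count(4) = 2 * 7 + 1 = 15
hanoi_count(5) = 2 * 15 + 1 = 31
hanoi_count(6) = 2 * 31 + 1 = 63
hanoi_count(7) = 2 * 63 + 1 = 127
hanoi_count(8) = 2 * 127 + 1 = 255
= 255


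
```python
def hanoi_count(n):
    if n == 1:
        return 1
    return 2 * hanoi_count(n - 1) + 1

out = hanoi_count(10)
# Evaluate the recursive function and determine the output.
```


hanoi_count(10)
= 2 * hanoi_count(9) + 1
= 2 * (2 * hanoi_count(8) + 1) + 1
= 2 * (2 * (2 * hanoi_count(7) + 1) + 1) + 1
= 2 * (2 * (2 * (2 * hanoi_count(6) + 1) + 1) + 1) + 1
= 2 * (2 * (2 * (2 * (2 * hanoi_count(5) + 1) + 1) + 1) + 1) + 1
= 2 * (2 * (2 * (2 * (2 * (2 * hanoi_count(4) + 1) + 1) + 1) + 1) + 1) + 1
= 2 * (2 * (2 * (2 * (2 * (2 * (2 * hanoi_count(3) + 1) + 1) + 1) + 1) + 1) + 1) + 1
= 2 * (2 * (2 * (2 * (2 * (2 * (2 * (2 * hanoi_count(2) + 1) + 1) + 1) + 1) + 1) + 1) + 1) + 1
= 2 * (2 * (2 * (2 * (2 * (2 * (2 * (2 * (2 * hanoi_count(1) + 1) + 1) + 1) + 1) + 1) + 1) + 1) + 1) + 1
Now compute bottom-up:
hanoi_count(1) = 1
hanoi_count(2) = 2 * 1 + 1 = 3
hanoi_count(3) = 2 * 3 + 1 = 7
hanoi_count(4) = 2 * 7 + 1 = 15
hanoi_count(5) = 2 * 15 + 1 = 31
hanoi_count(6) = 2 * 31 + 1 = 63
hanoi_count(7) = 2 * 63 + 1 = 127
hanoi_count(8) = 2 * 127 + 1 = 255
hanoi_count(9) = 2 * 255 + 1 = 511
hanoi_count(10) = 2 * 511 + 1 = 1023
= 1023


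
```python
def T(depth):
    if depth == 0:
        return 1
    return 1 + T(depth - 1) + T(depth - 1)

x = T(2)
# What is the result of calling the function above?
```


T(2)
= 1 + T(1) + T(1)
= 1 + 2 * T(1)
T(k) = 2^(k+1) - 1
T(0) = 1
T(1) = 3
T(2) = 7
T(2) = 2^3 - 1 = 7


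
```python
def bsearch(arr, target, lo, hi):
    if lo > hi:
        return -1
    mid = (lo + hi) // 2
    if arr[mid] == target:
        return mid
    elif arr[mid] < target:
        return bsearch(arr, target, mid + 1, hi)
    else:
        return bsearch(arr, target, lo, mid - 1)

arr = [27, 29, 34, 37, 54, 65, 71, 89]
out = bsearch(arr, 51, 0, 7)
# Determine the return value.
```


bsearch(arr, 51, 0, 7)
lo=0, hi=7, mid=3, arr[mid]=37
37 < 51, search right half
lo=4, hi=7, mid=5, arr[mid]=65
65 > 51, search left half
lo=4, hi=4, mid=4, arr[mid]=54
54 > 51, search left half
lo > hi, target not found, return -1
= -1


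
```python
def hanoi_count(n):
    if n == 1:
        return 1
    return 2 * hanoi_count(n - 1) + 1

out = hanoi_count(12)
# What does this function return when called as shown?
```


hanoi_count(12)
= 2 * hanoi_count(11) + 1
= 2 * (2 * hanoi_count(10) + 1) + 1
= 2 * (2 * (2 * hanoi_count(9) + 1) + 1) + 1
= 2 * (2 * (2 * (2 * hanoi_count(8) + 1) + 1) + 1) + 1
= 2 * (2 * (2 * (2 * (2 * hanoi_count(7) + 1) + 1) + 1) + 1) + 1
= 2 * (2 * (2 * (2 * (2 * (2 * hanoi_count(6) + 1) + 1) + 1) + 1) + 1) + 1
= 2 * (2 * (2 * (2 * (2 * (2 * (2 * hanoi_count(5) + 1) + 1) + 1) + 1) + 1) + 1) + 1
= 2 * (2 * (2 * (2 * (2 * (2 * (2 * (2 * hanoi_count(4) + 1) + 1) + 1) + 1) + 1) + 1) + 1) + 1
= 2 * (2 * (2 * (2 * (2 * (2 * (2 * (2 * (2 * hanoi_count(3) + 1) + 1) + 1) + 1) + 1) + 1) + 1) + 1) + 1
= 2 * (2 * (2 * (2 * (2 * (2 * (2 * (2 * (2 * (2 * hanoi_count(2) + 1) + 1) + 1) + 1) + 1) + 1) + 1) + 1) + 1) + 1
= 2 * (2 * (2 * (2 * (2 * (2 * (2 * (2 * (2 * (2 * (2 * hanoi_count(1) + 1) + 1) + 1) + 1) + 1) + 1) + 1) + 1) + 1) + 1) + 1
Now compute bottom-up:
hanoi_count(1) = 1
hanoi_count(2) = 2 * 1 + 1 = 3
hanoi_count(3) = 2 * 3 + 1 = 7
hanoi_count(4) = 2 * 7 + 1 = 15
hanoi_count(5) = 2 * 15 + 1 = 31
hanoi_count(6) = 2 * 31 + 1 = 63
hanoi_count(7) = 2 * 63 + 1 = 127
hanoi_count(8) = 2 * 127 + 1 = 255
hanoi_count(9) = 2 * 255 + 1 = 511
hanoi_count(10) = 2 * 511 + 1 = 1023
hanoi_count(11) = 2 * 1023 + 1 = 2047
hanoi_count(12) = 2 * 2047 + 1 = 4095
= 4095


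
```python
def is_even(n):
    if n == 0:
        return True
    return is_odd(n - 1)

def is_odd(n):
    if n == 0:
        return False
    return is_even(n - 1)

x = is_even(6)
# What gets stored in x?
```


is_even(6)
= is_odd(5)
= is_even(4)
= is_odd(3)
= is_even(2)
= is_odd(1)
= is_even(0)
n == 0: return True
= True


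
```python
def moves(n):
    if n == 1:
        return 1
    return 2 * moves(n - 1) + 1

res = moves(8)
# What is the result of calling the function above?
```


moves(8)
= 2 * moves(7) + 1
= 2 * (2 * moves(6) + 1) + 1
= 2 * (2 * (2 * moves(5) + 1) + 1) + 1
= 2 * (2 * (2 * (2 * moves(4) + 1) + 1) + 1) + 1
= 2 * (2 * (2 * (2 * (2 * moves(3) + 1) + 1) + 1) + 1) + 1
= 2 * (2 * (2 * (2 * (2 * (2 * moves(2) + 1) + 1) + 1) + 1) + 1) + 1
= 2 * (2 * (2 * (2 * (2 * (2 * (2 * moves(1) + 1) + 1) + 1) + 1) + 1) + 1) + 1
Now compute bottom-up:
moves(1) = 1
moves(2) = 2 * 1 + 1 = 3
moves(3) = 2 * 3 + 1 = 7
moves(4) = 2 * 7 + 1 = 15
moves(5) = 2 * 15 + 1 = 31
moves(6) = 2 * 31 + 1 = 63
moves(7) = 2 * 63 + 1 = 127
moves(8) = 2 * 127 + 1 = 255
= 255


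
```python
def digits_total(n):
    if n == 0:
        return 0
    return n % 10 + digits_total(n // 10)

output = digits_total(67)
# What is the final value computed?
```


digits_total(67)
= 7 + digits_total(6)
= 7 + 6 + digits_total(0)
= 7 + 6 + 0
= 13


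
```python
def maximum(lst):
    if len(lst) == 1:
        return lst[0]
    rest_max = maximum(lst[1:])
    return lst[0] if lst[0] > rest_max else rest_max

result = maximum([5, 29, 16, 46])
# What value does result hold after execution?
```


maximum([5, 29, 16, 46])
= compare 5 with maximum([29, 16, 46])
= compare 29 with maximum([16, 46])
= compare 16 with maximum([46])
Base: maximum([46]) = 46
compare 16 with 46: max = 46
compare 29 with 46: max = 46
compare 5 with 46: max = 46
= 46


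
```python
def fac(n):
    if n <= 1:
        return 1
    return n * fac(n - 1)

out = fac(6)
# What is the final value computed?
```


fac(6)
= 6 * fac(5)
= 6 * 5 * fac(4)
= 6 * 5 * 4 * fac(3)
= 6 * 5 * 4 * 3 * fac(2)
= 6 * 5 * 4 * 3 * 2 * fac(1)
= 6 * 5 * 4 * 3 * 2 * 1
= 720


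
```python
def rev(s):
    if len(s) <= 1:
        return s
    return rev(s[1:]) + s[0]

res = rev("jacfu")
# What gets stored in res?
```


rev("jacfu")
= rev("acfu") + "j"
= rev("cfu") + "a" + "j"
= rev("fu") + "c" + "a" + "j"
= rev("u") + "f" + "c" + "a" + "j"
= "u" + "f" + "c" + "a" + "j"
= "ufcaj"


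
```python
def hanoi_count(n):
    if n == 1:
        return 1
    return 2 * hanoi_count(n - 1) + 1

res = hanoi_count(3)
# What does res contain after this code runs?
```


hanoi_count(3)
= 2 * hanoi_count(2) + 1
= 2 * (2 * hanoi_count(1) + 1) + 1
Now compute bottom-up:
hanoi_count(1) = 1
hanoi_count(2) = 2 * 1 + 1 = 3
hanoi_count(3) = 2 * 3 + 1 = 7
= 7


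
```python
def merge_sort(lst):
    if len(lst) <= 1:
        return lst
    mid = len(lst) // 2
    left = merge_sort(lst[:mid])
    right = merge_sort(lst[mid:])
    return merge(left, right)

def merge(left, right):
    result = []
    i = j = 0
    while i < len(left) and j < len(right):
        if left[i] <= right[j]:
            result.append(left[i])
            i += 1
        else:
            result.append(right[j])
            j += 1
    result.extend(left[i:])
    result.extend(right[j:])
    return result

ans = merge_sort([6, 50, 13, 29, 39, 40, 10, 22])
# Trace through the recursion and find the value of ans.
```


merge_sort([6, 50, 13, 29, 39, 40, 10, 22])
Split into [6, 50, 13, 29] and [39, 40, 10, 22]
Left sorted: [6, 13, 29, 50]
Right sorted: [10, 22, 39, 40]
Merge [6, 13, 29, 50] and [10, 22, 39, 40]
= [6, 10, 13, 22, 29, 39, 40, 50]


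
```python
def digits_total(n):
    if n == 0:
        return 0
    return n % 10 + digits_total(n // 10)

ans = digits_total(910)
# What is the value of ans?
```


digits_total(910)
= 0 + digits_total(91)
= 0 + 1 + digits_total(9)
= 0 + 1 + 9 + digits_total(0)
= 0 + 1 + 9 + 0
= 10


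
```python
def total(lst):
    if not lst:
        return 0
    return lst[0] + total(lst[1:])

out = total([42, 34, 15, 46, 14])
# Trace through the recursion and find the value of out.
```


total([42, 34, 15, 46, 14])
= 42 + total([34, 15, 46, 14])
= 42 + 34 + total([15, 46, 14])
= 42 + 34 + 15 + total([46, 14])
= 42 + 34 + 15 + 46 + total([14])
= 42 + 34 + 15 + 46 + 14 + total([])
= 42 + 34 + 15 + 46 + 14 + 0
= 151


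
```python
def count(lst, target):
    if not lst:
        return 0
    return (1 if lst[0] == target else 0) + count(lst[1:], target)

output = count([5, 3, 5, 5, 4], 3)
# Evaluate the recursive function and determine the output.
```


count([5, 3, 5, 5, 4], 3)
lst[0]=5 != 3: 0 + count([3, 5, 5, 4], 3)
lst[0]=3 == 3: 1 + count([5, 5, 4], 3)
lst[0]=5 != 3: 0 + count([5, 4], 3)
lst[0]=5 != 3: 0 + count([4], 3)
lst[0]=4 != 3: 0 + count([], 3)
= 1


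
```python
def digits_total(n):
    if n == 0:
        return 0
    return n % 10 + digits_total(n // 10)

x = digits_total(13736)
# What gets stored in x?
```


digits_total(13736)
= 6 + digits_total(1373)
= 6 + 3 + digits_total(137)
= 6 + 3 + 7 + digits_total(13)
= 6 + 3 + 7 + 3 + digits_total(1)
= 6 + 3 + 7 + 3 + 1 + digits_total(0)
= 6 + 3 + 7 + 3 + 1 + 0
= 20


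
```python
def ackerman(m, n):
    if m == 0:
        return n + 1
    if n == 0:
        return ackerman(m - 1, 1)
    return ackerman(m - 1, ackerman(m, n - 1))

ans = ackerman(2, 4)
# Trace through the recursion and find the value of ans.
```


ackerman(2, 4)
= ackerman(1, ackerman(2, 3))
First compute ackerman(2, 3) = 9
= ackerman(1, 9)
= 11


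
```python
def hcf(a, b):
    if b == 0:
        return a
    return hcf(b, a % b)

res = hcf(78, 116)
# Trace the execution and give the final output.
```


hcf(78, 116)
= hcf(116, 78 % 116) = hcf(116, 78)
= hcf(78, 116 % 78) = hcf(78, 38)
= hcf(38, 78 % 38) = hcf(38, 2)
= hcf(2, 38 % 2) = hcf(2, 0)
b == 0, return a = 2


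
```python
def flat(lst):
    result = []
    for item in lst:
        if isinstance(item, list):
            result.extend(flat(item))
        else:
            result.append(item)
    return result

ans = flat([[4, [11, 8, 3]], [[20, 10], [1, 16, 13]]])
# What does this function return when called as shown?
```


flat([[4, [11, 8, 3]], [[20, 10], [1, 16, 13]]])
Processing each element:
  [4, [11, 8, 3]] is a list -> flat recursively -> [4, 11, 8, 3]
  [[20, 10], [1, 16, 13]] is a list -> flat recursively -> [20, 10, 1, 16, 13]
= [4, 11, 8, 3, 20, 10, 1, 16, 13]


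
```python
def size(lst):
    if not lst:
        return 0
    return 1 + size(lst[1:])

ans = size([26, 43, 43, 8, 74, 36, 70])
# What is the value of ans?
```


size([26, 43, 43, 8, 74, 36, 70])
= 1 + size([43, 43, 8, 74, 36, 70])
= 1 + 1 + size([43, 8, 74, 36, 70])
= 1 + 1 + 1 + size([8, 74, 36, 70])
= 1 + 1 + 1 + 1 + size([74, 36, 70])
= 1 + 1 + 1 + 1 + 1 + size([36, 70])
= 1 + 1 + 1 + 1 + 1 + 1 + size([70])
= 1 + 1 + 1 + 1 + 1 + 1 + 1 + size([])
= 1 + 1 + 1 + 1 + 1 + 1 + 1 + 0
= 7


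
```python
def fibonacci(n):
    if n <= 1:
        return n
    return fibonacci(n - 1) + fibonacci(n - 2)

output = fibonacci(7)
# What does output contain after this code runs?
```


fibonacci(7)
= fibonacci(6) + fibonacci(5)
= (fibonacci(5) + fibonacci(4)) + fibonacci(5)
Computing bottom-up: fibonacci(0)=0, fibonacci(1)=1, fibonacci(2)=1, fibonacci(3)=2, fibonacci(4)=3, fibonacci(5)=5, fibonacci(6)=8, fibonacci(7)=13
= 13


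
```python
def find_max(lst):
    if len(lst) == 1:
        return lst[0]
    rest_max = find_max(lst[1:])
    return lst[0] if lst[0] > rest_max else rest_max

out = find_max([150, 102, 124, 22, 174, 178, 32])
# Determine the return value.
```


find_max([150, 102, 124, 22, 174, 178, 32])
= compare 150 with find_max([102, 124, 22, 174, 178, 32])
= compare 102 with find_max([124, 22, 174, 178, 32])
= compare 124 with find_max([22, 174, 178, 32])
= compare 22 with find_max([174, 178, 32])
= compare 174 with find_max([178, 32])
= compare 178 with find_max([32])
Base: find_max([32]) = 32
compare 178 with 32: max = 178
compare 174 with 178: max = 178
compare 22 with 178: max = 178
compare 124 with 178: max = 178
compare 102 with 178: max = 178
compare 150 with 178: max = 178
= 178


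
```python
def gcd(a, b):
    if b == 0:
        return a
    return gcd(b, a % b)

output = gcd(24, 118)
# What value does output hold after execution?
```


gcd(24, 118)
= gcd(118, 24 % 118) = gcd(118, 24)
= gcd(24, 118 % 24) = gcd(24, 22)
= gcd(22, 24 % 22) = gcd(22, 2)
= gcd(2, 22 % 2) = gcd(2, 0)
b == 0, return a = 2


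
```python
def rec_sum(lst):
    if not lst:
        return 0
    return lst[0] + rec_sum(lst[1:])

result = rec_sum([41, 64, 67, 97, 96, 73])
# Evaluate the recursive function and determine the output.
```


rec_sum([41, 64, 67, 97, 96, 73])
= 41 + rec_sum([64, 67, 97, 96, 73])
= 41 + 64 + rec_sum([67, 97, 96, 73])
= 41 + 64 + 67 + rec_sum([97, 96, 73])
= 41 + 64 + 67 + 97 + rec_sum([96, 73])
= 41 + 64 + 67 + 97 + 96 + rec_sum([73])
= 41 + 64 + 67 + 97 + 96 + 73 + rec_sum([])
= 41 + 64 + 67 + 97 + 96 + 73 + 0
= 438


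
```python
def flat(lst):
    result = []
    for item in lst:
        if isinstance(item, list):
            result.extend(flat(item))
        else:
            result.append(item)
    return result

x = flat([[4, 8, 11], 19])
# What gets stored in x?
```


flat([[4, 8, 11], 19])
Processing each element:
  [4, 8, 11] is a list -> flat recursively -> [4, 8, 11]
  19 is not a list -> append 19
= [4, 8, 11, 19]


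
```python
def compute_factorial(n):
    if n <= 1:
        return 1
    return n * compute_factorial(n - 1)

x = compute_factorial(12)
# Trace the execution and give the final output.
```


compute_factorial(12)
= 12 * compute_factorial(11)
= 12 * 11 * compute_factorial(10)
= 12 * 11 * 10 * compute_factorial(9)
= 12 * 11 * 10 * 9 * compute_factorial(8)
= 12 * 11 * 10 * 9 * 8 * compute_factorial(7)
= 12 * 11 * 10 * 9 * 8 * 7 * compute_factorial(6)
= 12 * 11 * 10 * 9 * 8 * 7 * 6 * compute_factorial(5)
= 12 * 11 * 10 * 9 * 8 * 7 * 6 * 5 * compute_factorial(4)
= 12 * 11 * 10 * 9 * 8 * 7 * 6 * 5 * 4 * compute_factorial(3)
= 12 * 11 * 10 * 9 * 8 * 7 * 6 * 5 * 4 * 3 * compute_factorial(2)
= 12 * 11 * 10 * 9 * 8 * 7 * 6 * 5 * 4 * 3 * 2 * compute_factorial(1)
= 12 * 11 * 10 * 9 * 8 * 7 * 6 * 5 * 4 * 3 * 2 * 1
= 479001600


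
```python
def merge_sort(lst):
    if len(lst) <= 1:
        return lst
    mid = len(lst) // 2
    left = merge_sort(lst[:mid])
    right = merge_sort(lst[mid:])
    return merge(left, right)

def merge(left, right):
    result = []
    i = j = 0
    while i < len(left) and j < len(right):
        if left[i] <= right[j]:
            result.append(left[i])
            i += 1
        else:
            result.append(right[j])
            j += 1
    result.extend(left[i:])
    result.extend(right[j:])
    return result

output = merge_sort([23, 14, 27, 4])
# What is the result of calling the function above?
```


merge_sort([23, 14, 27, 4])
Split into [23, 14] and [27, 4]
Left sorted: [14, 23]
Right sorted: [4, 27]
Merge [14, 23] and [4, 27]
= [4, 14, 23, 27]


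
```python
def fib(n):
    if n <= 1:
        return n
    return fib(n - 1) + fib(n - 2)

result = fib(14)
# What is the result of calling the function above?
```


fib(14)
= fib(13) + fib(12)
= (fib(12) + fib(11)) + fib(12)
Computing bottom-up: fib(0)=0, fib(1)=1, fib(2)=1, fib(3)=2, fib(4)=3, fib(5)=5, fib(6)=8, fib(7)=13, fib(8)=21, fib(9)=34, fib(10)=55, fib(11)=89, fib(12)=144, fib(13)=233, fib(14)=377
= 377


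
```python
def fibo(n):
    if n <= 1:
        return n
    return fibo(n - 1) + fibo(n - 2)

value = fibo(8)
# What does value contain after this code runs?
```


fibo(8)
= fibo(7) + fibo(6)
= (fibo(6) + fibo(5)) + fibo(6)
Computing bottom-up: fibo(0)=0, fibo(1)=1, fibo(2)=1, fibo(3)=2, fibo(4)=3, fibo(5)=5, fibo(6)=8, fibo(7)=13, fibo(8)=21
= 21


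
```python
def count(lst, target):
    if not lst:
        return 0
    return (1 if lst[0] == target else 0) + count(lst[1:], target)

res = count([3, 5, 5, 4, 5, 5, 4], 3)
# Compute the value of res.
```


count([3, 5, 5, 4, 5, 5, 4], 3)
lst[0]=3 == 3: 1 + count([5, 5, 4, 5, 5, 4], 3)
lst[0]=5 != 3: 0 + count([5, 4, 5, 5, 4], 3)
lst[0]=5 != 3: 0 + count([4, 5, 5, 4], 3)
lst[0]=4 != 3: 0 + count([5, 5, 4], 3)
lst[0]=5 != 3: 0 + count([5, 4], 3)
lst[0]=5 != 3: 0 + count([4], 3)
lst[0]=4 != 3: 0 + count([], 3)
= 1


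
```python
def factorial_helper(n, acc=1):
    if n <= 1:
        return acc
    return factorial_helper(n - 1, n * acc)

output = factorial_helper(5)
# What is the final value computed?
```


factorial_helper(5, 1)
= factorial_helper(4, 5 * 1) = factorial_helper(4, 5)
= factorial_helper(3, 4 * 5) = factorial_helper(3, 20)
= factorial_helper(2, 3 * 20) = factorial_helper(2, 60)
= factorial_helper(1, 2 * 60) = factorial_helper(1, 120)
n <= 1, return acc = 120


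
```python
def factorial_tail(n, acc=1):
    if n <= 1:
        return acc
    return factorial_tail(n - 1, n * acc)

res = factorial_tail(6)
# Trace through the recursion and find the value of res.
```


factorial_tail(6, 1)
= factorial_tail(5, 6 * 1) = factorial_tail(5, 6)
= factorial_tail(4, 5 * 6) = factorial_tail(4, 30)
= factorial_tail(3, 4 * 30) = factorial_tail(3, 120)
= factorial_tail(2, 3 * 120) = factorial_tail(2, 360)
= factorial_tail(1, 2 * 360) = factorial_tail(1, 720)
n <= 1, return acc = 720


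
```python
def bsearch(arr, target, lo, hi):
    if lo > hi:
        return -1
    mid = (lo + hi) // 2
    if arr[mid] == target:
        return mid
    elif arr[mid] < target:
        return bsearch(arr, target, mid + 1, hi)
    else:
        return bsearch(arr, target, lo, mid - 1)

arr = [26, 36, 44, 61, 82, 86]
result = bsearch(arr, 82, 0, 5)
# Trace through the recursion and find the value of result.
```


bsearch(arr, 82, 0, 5)
lo=0, hi=5, mid=2, arr[mid]=44
44 < 82, search right half
lo=3, hi=5, mid=4, arr[mid]=82
arr[4] == 82, found at index 4
= 4


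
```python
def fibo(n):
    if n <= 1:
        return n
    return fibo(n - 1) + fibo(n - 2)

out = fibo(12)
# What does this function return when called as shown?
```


fibo(12)
= fibo(11) + fibo(10)
= (fibo(10) + fibo(9)) + fibo(10)
Computing bottom-up: fibo(0)=0, fibo(1)=1, fibo(2)=1, fibo(3)=2, fibo(4)=3, fibo(5)=5, fibo(6)=8, fibo(7)=13, fibo(8)=21, fibo(9)=34, fibo(10)=55, fibo(11)=89, fibo(12)=144
= 144


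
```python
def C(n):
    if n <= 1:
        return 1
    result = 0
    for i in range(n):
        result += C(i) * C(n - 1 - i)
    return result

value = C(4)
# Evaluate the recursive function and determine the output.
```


C(4)
= sum of C(i) * C(4-1-i) for i in 0..3
First compute sub-values bottom-up:
  C(0) = 1, C(1) = 1
  C(2) = 1*1 + 1*1 = 2
  C(3) = 1*2 + 1*1 + 2*1 = 5
Now C(4):
  C(0)*C(3) = 1*5 = 5
  C(1)*C(2) = 1*2 = 2
  C(2)*C(1) = 2*1 = 2
  C(3)*C(0) = 5*1 = 5
= 5 + 2 + 2 + 5
= 14


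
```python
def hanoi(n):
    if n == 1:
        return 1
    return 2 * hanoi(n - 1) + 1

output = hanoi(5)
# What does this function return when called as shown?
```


hanoi(5)
= 2 * hanoi(4) + 1
= 2 * (2 * hanoi(3) + 1) + 1
= 2 * (2 * (2 * hanoi(2) + 1) + 1) + 1
= 2 * (2 * (2 * (2 * hanoi(1) + 1) + 1) + 1) + 1
Now compute bottom-up:
hanoi(1) = 1
hanoi(2) = 2 * 1 + 1 = 3
hanoi(3) = 2 * 3 + 1 = 7
hanoi(4) = 2 * 7 + 1 = 15
hanoi(5) = 2 * 15 + 1 = 31
= 31


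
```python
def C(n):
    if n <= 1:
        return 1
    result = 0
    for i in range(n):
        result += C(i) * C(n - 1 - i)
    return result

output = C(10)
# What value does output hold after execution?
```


C(10)
= sum of C(i) * C(10-1-i) for i in 0..9
First compute sub-values bottom-up:
  C(0) = 1, C(1) = 1
  C(2) = 1*1 + 1*1 = 2
  C(3) = 1*2 + 1*1 + 2*1 = 5
  C(4) = 1*5 + 1*2 + 2*1 + 5*1 = 14
  C(5) = 1*14 + 1*5 + 2*2 + 5*1 + 14*1 = 42
  C(6) = 1*42 + 1*14 + 2*5 + 5*2 + 14*1 + 42*1 = 132
  C(7) = 1*132 + 1*42 + 2*14 + 5*5 + 14*2 + 42*1 + 132*1 = 429
  C(8) = 1*429 + 1*132 + 2*42 + 5*14 + 14*5 + 42*2 + 132*1 + 429*1 = 1430
  C(9) = 1*1430 + 1*429 + 2*132 + 5*42 + 14*14 + 42*5 + 132*2 + 429*1 + 1430*1 = 4862
Now C(10):
  C(0)*C(9) = 1*4862 = 4862
  C(1)*C(8) = 1*1430 = 1430
  C(2)*C(7) = 2*429 = 858
  C(3)*C(6) = 5*132 = 660
  C(4)*C(5) = 14*42 = 588
  C(5)*C(4) = 42*14 = 588
  C(6)*C(3) = 132*5 = 660
  C(7)*C(2) = 429*2 = 858
  C(8)*C(1) = 1430*1 = 1430
  C(9)*C(0) = 4862*1 = 4862
= 4862 + 1430 + 858 + 660 + 588 + 588 + 660 + 858 + 1430 + 4862
= 16796


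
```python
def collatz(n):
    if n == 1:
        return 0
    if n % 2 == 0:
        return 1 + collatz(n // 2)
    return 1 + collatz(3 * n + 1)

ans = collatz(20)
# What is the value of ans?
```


collatz(20)
20 is even -> collatz(10)
10 is even -> collatz(5)
5 is odd -> 3*5+1 = 16 -> collatz(16)
16 is even -> collatz(8)
8 is even -> collatz(4)
4 is even -> collatz(2)
2 is even -> collatz(1)
Reached 1 after 7 steps
= 7


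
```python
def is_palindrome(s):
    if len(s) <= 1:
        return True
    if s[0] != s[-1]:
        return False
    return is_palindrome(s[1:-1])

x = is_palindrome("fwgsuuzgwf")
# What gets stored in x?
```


is_palindrome("fwgsuuzgwf")
"fwgsuuzgwf": s[0]='f' == s[-1]='f' -> is_palindrome("wgsuuzgw")
"wgsuuzgw": s[0]='w' == s[-1]='w' -> is_palindrome("gsuuzg")
"gsuuzg": s[0]='g' == s[-1]='g' -> is_palindrome("suuz")
"suuz": s[0]='s' != s[-1]='z' -> False
= False


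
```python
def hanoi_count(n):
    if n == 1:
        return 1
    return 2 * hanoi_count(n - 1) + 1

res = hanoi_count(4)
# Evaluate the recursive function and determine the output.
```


hanoi_count(4)
= 2 * hanoi_count(3) + 1
= 2 * (2 * hanoi_count(2) + 1) + 1
= 2 * (2 * (2 * hanoi_count(1) + 1) + 1) + 1
Now compute bottom-up:
hanoi_count(1) = 1
hanoi_count(2) = 2 * 1 + 1 = 3
hanoi_count(3) = 2 * 3 + 1 = 7
hanoi_count(4) = 2 * 7 + 1 = 15
= 15


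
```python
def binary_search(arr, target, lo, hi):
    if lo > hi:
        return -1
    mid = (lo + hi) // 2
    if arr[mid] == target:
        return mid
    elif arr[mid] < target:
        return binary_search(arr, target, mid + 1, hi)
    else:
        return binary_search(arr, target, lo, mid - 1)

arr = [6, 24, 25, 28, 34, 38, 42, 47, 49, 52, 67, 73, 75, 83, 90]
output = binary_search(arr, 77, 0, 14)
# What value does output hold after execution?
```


binary_search(arr, 77, 0, 14)
lo=0, hi=14, mid=7, arr[mid]=47
47 < 77, search right half
lo=8, hi=14, mid=11, arr[mid]=73
73 < 77, search right half
lo=12, hi=14, mid=13, arr[mid]=83
83 > 77, search left half
lo=12, hi=12, mid=12, arr[mid]=75
75 < 77, search right half
lo > hi, target not found, return -1
= -1


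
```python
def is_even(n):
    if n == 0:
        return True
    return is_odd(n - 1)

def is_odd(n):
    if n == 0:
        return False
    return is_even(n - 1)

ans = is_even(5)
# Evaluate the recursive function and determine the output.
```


is_even(5)
= is_odd(4)
= is_even(3)
= is_odd(2)
= is_even(1)
= is_odd(0)
n == 0: return False
= False


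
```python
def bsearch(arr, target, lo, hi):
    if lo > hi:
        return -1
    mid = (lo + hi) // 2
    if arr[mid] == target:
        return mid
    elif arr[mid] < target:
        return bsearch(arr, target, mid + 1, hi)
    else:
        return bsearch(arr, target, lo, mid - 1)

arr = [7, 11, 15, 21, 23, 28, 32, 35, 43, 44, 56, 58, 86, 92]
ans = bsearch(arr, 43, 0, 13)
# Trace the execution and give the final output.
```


bsearch(arr, 43, 0, 13)
lo=0, hi=13, mid=6, arr[mid]=32
32 < 43, search right half
lo=7, hi=13, mid=10, arr[mid]=56
56 > 43, search left half
lo=7, hi=9, mid=8, arr[mid]=43
arr[8] == 43, found at index 8
= 8


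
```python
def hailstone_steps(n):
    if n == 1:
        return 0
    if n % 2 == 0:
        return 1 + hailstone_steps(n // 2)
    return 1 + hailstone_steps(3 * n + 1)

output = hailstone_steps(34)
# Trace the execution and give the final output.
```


hailstone_steps(34)
34 is even -> hailstone_steps(17)
17 is odd -> 3*17+1 = 52 -> hailstone_steps(52)
52 is even -> hailstone_steps(26)
26 is even -> hailstone_steps(13)
13 is odd -> 3*13+1 = 40 -> hailstone_steps(40)
40 is even -> hailstone_steps(20)
20 is even -> hailstone_steps(10)
10 is even -> hailstone_steps(5)
5 is odd -> 3*5+1 = 16 -> hailstone_steps(16)
16 is even -> hailstone_steps(8)
8 is even -> hailstone_steps(4)
4 is even -> hailstone_steps(2)
2 is even -> hailstone_steps(1)
Reached 1 after 13 steps
= 13


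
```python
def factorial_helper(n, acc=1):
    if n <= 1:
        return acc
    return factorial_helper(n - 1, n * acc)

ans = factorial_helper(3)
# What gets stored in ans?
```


factorial_helper(3, 1)
= factorial_helper(2, 3 * 1) = factorial_helper(2, 3)
= factorial_helper(1, 2 * 3) = factorial_helper(1, 6)
n <= 1, return acc = 6


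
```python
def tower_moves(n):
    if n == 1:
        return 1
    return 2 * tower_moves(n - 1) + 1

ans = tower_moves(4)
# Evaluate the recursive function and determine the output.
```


tower_moves(4)
= 2 * tower_moves(3) + 1
= 2 * (2 * tower_moves(2) + 1) + 1
= 2 * (2 * (2 * tower_moves(1) + 1) + 1) + 1
Now compute bottom-up:
tower_moves(1) = 1
tower_moves(2) = 2 * 1 + 1 = 3
tower_moves(3) = 2 * 3 + 1 = 7
tower_moves(4) = 2 * 7 + 1 = 15
= 15


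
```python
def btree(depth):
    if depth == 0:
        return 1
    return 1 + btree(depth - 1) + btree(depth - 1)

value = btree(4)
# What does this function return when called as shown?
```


btree(4)
= 1 + btree(3) + btree(3)
= 1 + 2 * btree(3)
btree(k) = 2^(k+1) - 1
btree(0) = 1
btree(1) = 3
btree(2) = 7
btree(3) = 15
btree(4) = 31
btree(4) = 2^5 - 1 = 31


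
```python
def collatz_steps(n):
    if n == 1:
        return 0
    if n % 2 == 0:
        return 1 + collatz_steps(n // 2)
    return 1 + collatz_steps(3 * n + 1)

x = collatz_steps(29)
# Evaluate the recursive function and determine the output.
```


collatz_steps(29)
29 is odd -> 3*29+1 = 88 -> collatz_steps(88)
88 is even -> collatz_steps(44)
44 is even -> collatz_steps(22)
22 is even -> collatz_steps(11)
11 is odd -> 3*11+1 = 34 -> collatz_steps(34)
34 is even -> collatz_steps(17)
17 is odd -> 3*17+1 = 52 -> collatz_steps(52)
52 is even -> collatz_steps(26)
26 is even -> collatz_steps(13)
13 is odd -> 3*13+1 = 40 -> collatz_steps(40)
40 is even -> collatz_steps(20)
20 is even -> collatz_steps(10)
10 is even -> collatz_steps(5)
5 is odd -> 3*5+1 = 16 -> collatz_steps(16)
16 is even -> collatz_steps(8)
8 is even -> collatz_steps(4)
4 is even -> collatz_steps(2)
2 is even -> collatz_steps(1)
Reached 1 after 18 steps
= 18


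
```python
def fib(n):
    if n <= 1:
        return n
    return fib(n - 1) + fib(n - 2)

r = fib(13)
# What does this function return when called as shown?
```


fib(13)
= fib(12) + fib(11)
= (fib(11) + fib(10)) + fib(11)
Computing bottom-up: fib(0)=0, fib(1)=1, fib(2)=1, fib(3)=2, fib(4)=3, fib(5)=5, fib(6)=8, fib(7)=13, fib(8)=21, fib(9)=34, fib(10)=55, fib(11)=89, fib(12)=144, fib(13)=233
= 233


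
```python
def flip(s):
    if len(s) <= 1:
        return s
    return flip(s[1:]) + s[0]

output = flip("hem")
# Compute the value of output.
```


flip("hem")
= flip("em") + "h"
= flip("m") + "e" + "h"
= "m" + "e" + "h"
= "meh"


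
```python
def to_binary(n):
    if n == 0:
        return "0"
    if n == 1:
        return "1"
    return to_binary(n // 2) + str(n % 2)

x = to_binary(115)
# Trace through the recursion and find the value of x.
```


to_binary(115)
= to_binary(57) + "1"
= to_binary(28) + "1" + "1"
= to_binary(14) + "0" + "1" + "1"
= to_binary(7) + "0" + "0" + "1" + "1"
= to_binary(3) + "1" + "0" + "0" + "1" + "1"
= to_binary(1) + "1" + "1" + "0" + "0" + "1" + "1"
= "1" + "1" + "1" + "0" + "0" + "1" + "1"
= "1110011"


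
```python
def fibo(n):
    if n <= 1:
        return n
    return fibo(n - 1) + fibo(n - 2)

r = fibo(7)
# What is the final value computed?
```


fibo(7)
= fibo(6) + fibo(5)
= (fibo(5) + fibo(4)) + fibo(5)
Computing bottom-up: fibo(0)=0, fibo(1)=1, fibo(2)=1, fibo(3)=2, fibo(4)=3, fibo(5)=5, fibo(6)=8, fibo(7)=13
= 13


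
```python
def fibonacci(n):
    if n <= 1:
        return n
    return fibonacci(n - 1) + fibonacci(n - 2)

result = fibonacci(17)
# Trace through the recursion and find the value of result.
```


fibonacci(17)
= fibonacci(16) + fibonacci(15)
= (fibonacci(15) + fibonacci(14)) + fibonacci(15)
Computing bottom-up: fibonacci(0)=0, fibonacci(1)=1, fibonacci(2)=1, fibonacci(3)=2, fibonacci(4)=3, fibonacci(5)=5, fibonacci(6)=8, fibonacci(7)=13, fibonacci(8)=21, fibonacci(9)=34, fibonacci(10)=55, fibonacci(11)=89, fibonacci(12)=144, fibonacci(13)=233, fibonacci(14)=377, fibonacci(15)=610, fibonacci(16)=987, fibonacci(17)=1597
= 1597


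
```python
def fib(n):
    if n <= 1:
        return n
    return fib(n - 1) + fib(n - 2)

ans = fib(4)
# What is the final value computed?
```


fib(4)
= fib(3) + fib(2)
= (fib(2) + fib(1)) + fib(2)
Computing bottom-up: fib(0)=0, fib(1)=1, fib(2)=1, fib(3)=2, fib(4)=3
= 3


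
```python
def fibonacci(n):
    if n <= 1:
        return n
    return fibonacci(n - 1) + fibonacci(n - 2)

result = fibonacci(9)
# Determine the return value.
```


fibonacci(9)
= fibonacci(8) + fibonacci(7)
= (fibonacci(7) + fibonacci(6)) + fibonacci(7)
Computing bottom-up: fibonacci(0)=0, fibonacci(1)=1, fibonacci(2)=1, fibonacci(3)=2, fibonacci(4)=3, fibonacci(5)=5, fibonacci(6)=8, fibonacci(7)=13, fibonacci(8)=21, fibonacci(9)=34
= 34


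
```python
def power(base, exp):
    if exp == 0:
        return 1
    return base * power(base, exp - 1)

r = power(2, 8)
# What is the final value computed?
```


power(2, 8)
= 2 * power(2, 7)
= 2 * 2 * power(2, 6)
= 2 * 2 * 2 * power(2, 5)
= 2 * 2 * 2 * 2 * power(2, 4)
= 2 * 2 * 2 * 2 * 2 * power(2, 3)
= 2 * 2 * 2 * 2 * 2 * 2 * power(2, 2)
= 2 * 2 * 2 * 2 * 2 * 2 * 2 * power(2, 1)
= 2 * 2 * 2 * 2 * 2 * 2 * 2 * 2 * power(2, 0)
= 2 * 2 * 2 * 2 * 2 * 2 * 2 * 2 * 1
= 256


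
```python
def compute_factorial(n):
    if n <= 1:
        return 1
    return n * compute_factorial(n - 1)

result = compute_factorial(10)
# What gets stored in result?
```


compute_factorial(10)
= 10 * compute_factorial(9)
= 10 * 9 * compute_factorial(8)
= 10 * 9 * 8 * compute_factorial(7)
= 10 * 9 * 8 * 7 * compute_factorial(6)
= 10 * 9 * 8 * 7 * 6 * compute_factorial(5)
= 10 * 9 * 8 * 7 * 6 * 5 * compute_factorial(4)
= 10 * 9 * 8 * 7 * 6 * 5 * 4 * compute_factorial(3)
= 10 * 9 * 8 * 7 * 6 * 5 * 4 * 3 * compute_factorial(2)
= 10 * 9 * 8 * 7 * 6 * 5 * 4 * 3 * 2 * compute_factorial(1)
= 10 * 9 * 8 * 7 * 6 * 5 * 4 * 3 * 2 * 1
= 3628800


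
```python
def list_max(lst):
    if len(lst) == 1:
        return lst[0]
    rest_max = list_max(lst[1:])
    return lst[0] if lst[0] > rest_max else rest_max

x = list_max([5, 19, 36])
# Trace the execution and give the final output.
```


list_max([5, 19, 36])
= compare 5 with list_max([19, 36])
= compare 19 with list_max([36])
Base: list_max([36]) = 36
compare 19 with 36: max = 36
compare 5 with 36: max = 36
= 36


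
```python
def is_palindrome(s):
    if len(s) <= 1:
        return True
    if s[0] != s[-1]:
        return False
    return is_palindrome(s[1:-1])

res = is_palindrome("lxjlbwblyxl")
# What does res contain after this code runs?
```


is_palindrome("lxjlbwblyxl")
"lxjlbwblyxl": s[0]='l' == s[-1]='l' -> is_palindrome("xjlbwblyx")
"xjlbwblyx": s[0]='x' == s[-1]='x' -> is_palindrome("jlbwbly")
"jlbwbly": s[0]='j' != s[-1]='y' -> False
= False


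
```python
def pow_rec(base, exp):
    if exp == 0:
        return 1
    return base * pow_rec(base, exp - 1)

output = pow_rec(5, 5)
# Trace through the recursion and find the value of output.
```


pow_rec(5, 5)
= 5 * pow_rec(5, 4)
= 5 * 5 * pow_rec(5, 3)
= 5 * 5 * 5 * pow_rec(5, 2)
= 5 * 5 * 5 * 5 * pow_rec(5, 1)
= 5 * 5 * 5 * 5 * 5 * pow_rec(5, 0)
= 5 * 5 * 5 * 5 * 5 * 1
= 3125


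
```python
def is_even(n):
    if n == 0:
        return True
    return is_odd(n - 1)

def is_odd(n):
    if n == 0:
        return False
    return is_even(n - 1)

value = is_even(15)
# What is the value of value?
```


is_even(15)
= is_odd(14)
= is_even(13)
= is_odd(12)
= is_even(11)
= is_odd(10)
= is_even(9)
= is_odd(8)
= is_even(7)
= is_odd(6)
= is_even(5)
= is_odd(4)
= is_even(3)
= is_odd(2)
= is_even(1)
= is_odd(0)
n == 0: return False
= False


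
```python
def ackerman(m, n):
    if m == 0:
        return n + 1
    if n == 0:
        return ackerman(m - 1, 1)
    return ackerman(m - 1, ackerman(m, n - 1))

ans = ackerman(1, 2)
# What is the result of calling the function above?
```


ackerman(1, 2)
= ackerman(0, ackerman(1, 1))
First compute ackerman(1, 1) = 3
= ackerman(0, 3)
= 4


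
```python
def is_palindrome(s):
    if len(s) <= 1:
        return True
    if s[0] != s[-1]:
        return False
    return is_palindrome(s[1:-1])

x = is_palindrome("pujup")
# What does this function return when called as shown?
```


is_palindrome("pujup")
"pujup": s[0]='p' == s[-1]='p' -> is_palindrome("uju")
"uju": s[0]='u' == s[-1]='u' -> is_palindrome("j")
"j": len <= 1 -> True
= True


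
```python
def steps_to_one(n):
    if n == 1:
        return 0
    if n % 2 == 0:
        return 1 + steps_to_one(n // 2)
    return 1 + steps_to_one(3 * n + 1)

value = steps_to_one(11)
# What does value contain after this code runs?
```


steps_to_one(11)
11 is odd -> 3*11+1 = 34 -> steps_to_one(34)
34 is even -> steps_to_one(17)
17 is odd -> 3*17+1 = 52 -> steps_to_one(52)
52 is even -> steps_to_one(26)
26 is even -> steps_to_one(13)
13 is odd -> 3*13+1 = 40 -> steps_to_one(40)
40 is even -> steps_to_one(20)
20 is even -> steps_to_one(10)
10 is even -> steps_to_one(5)
5 is odd -> 3*5+1 = 16 -> steps_to_one(16)
16 is even -> steps_to_one(8)
8 is even -> steps_to_one(4)
4 is even -> steps_to_one(2)
2 is even -> steps_to_one(1)
Reached 1 after 14 steps
= 14


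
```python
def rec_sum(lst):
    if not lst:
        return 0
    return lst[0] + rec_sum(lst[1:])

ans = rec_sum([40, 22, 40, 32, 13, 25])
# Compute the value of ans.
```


rec_sum([40, 22, 40, 32, 13, 25])
= 40 + rec_sum([22, 40, 32, 13, 25])
= 40 + 22 + rec_sum([40, 32, 13, 25])
= 40 + 22 + 40 + rec_sum([32, 13, 25])
= 40 + 22 + 40 + 32 + rec_sum([13, 25])
= 40 + 22 + 40 + 32 + 13 + rec_sum([25])
= 40 + 22 + 40 + 32 + 13 + 25 + rec_sum([])
= 40 + 22 + 40 + 32 + 13 + 25 + 0
= 172


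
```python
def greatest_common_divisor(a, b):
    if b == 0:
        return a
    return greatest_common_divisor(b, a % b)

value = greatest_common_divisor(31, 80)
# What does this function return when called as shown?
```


greatest_common_divisor(31, 80)
= greatest_common_divisor(80, 31 % 80) = greatest_common_divisor(80, 31)
= greatest_common_divisor(31, 80 % 31) = greatest_common_divisor(31, 18)
= greatest_common_divisor(18, 31 % 18) = greatest_common_divisor(18, 13)
= greatest_common_divisor(13, 18 % 13) = greatest_common_divisor(13, 5)
= greatest_common_divisor(5, 13 % 5) = greatest_common_divisor(5, 3)
= greatest_common_divisor(3, 5 % 3) = greatest_common_divisor(3, 2)
= greatest_common_divisor(2, 3 % 2) = greatest_common_divisor(2, 1)
= greatest_common_divisor(1, 2 % 1) = greatest_common_divisor(1, 0)
b == 0, return a = 1


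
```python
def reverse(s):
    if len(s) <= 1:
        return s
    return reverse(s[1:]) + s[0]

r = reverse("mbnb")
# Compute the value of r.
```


reverse("mbnb")
= reverse("bnb") + "m"
= reverse("nb") + "b" + "m"
= reverse("b") + "n" + "b" + "m"
= "b" + "n" + "b" + "m"
= "bnbm"


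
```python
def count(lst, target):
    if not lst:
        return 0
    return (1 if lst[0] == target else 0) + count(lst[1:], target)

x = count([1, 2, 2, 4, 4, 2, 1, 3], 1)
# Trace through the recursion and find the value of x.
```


count([1, 2, 2, 4, 4, 2, 1, 3], 1)
lst[0]=1 == 1: 1 + count([2, 2, 4, 4, 2, 1, 3], 1)
lst[0]=2 != 1: 0 + count([2, 4, 4, 2, 1, 3], 1)
lst[0]=2 != 1: 0 + count([4, 4, 2, 1, 3], 1)
lst[0]=4 != 1: 0 + count([4, 2, 1, 3], 1)
lst[0]=4 != 1: 0 + count([2, 1, 3], 1)
lst[0]=2 != 1: 0 + count([1, 3], 1)
lst[0]=1 == 1: 1 + count([3], 1)
lst[0]=3 != 1: 0 + count([], 1)
= 2


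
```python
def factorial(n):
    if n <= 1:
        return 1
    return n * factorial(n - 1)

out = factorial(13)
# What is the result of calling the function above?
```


factorial(13)
= 13 * factorial(12)
= 13 * 12 * factorial(11)
= 13 * 12 * 11 * factorial(10)
= 13 * 12 * 11 * 10 * factorial(9)
= 13 * 12 * 11 * 10 * 9 * factorial(8)
= 13 * 12 * 11 * 10 * 9 * 8 * factorial(7)
= 13 * 12 * 11 * 10 * 9 * 8 * 7 * factorial(6)
= 13 * 12 * 11 * 10 * 9 * 8 * 7 * 6 * factorial(5)
= 13 * 12 * 11 * 10 * 9 * 8 * 7 * 6 * 5 * factorial(4)
= 13 * 12 * 11 * 10 * 9 * 8 * 7 * 6 * 5 * 4 * factorial(3)
= 13 * 12 * 11 * 10 * 9 * 8 * 7 * 6 * 5 * 4 * 3 * factorial(2)
= 13 * 12 * 11 * 10 * 9 * 8 * 7 * 6 * 5 * 4 * 3 * 2 * factorial(1)
= 13 * 12 * 11 * 10 * 9 * 8 * 7 * 6 * 5 * 4 * 3 * 2 * 1
= 6227020800


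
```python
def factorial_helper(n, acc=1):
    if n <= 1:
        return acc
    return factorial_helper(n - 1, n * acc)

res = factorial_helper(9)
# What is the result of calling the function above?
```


factorial_helper(9, 1)
= factorial_helper(8, 9 * 1) = factorial_helper(8, 9)
= factorial_helper(7, 8 * 9) = factorial_helper(7, 72)
= factorial_helper(6, 7 * 72) = factorial_helper(6, 504)
= factorial_helper(5, 6 * 504) = factorial_helper(5, 3024)
= factorial_helper(4, 5 * 3024) = factorial_helper(4, 15120)
= factorial_helper(3, 4 * 15120) = factorial_helper(3, 60480)
= factorial_helper(2, 3 * 60480) = factorial_helper(2, 181440)
= factorial_helper(1, 2 * 181440) = factorial_helper(1, 362880)
n <= 1, return acc = 362880


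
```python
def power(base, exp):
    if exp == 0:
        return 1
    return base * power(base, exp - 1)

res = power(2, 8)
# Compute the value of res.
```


power(2, 8)
= 2 * power(2, 7)
= 2 * 2 * power(2, 6)
= 2 * 2 * 2 * power(2, 5)
= 2 * 2 * 2 * 2 * power(2, 4)
= 2 * 2 * 2 * 2 * 2 * power(2, 3)
= 2 * 2 * 2 * 2 * 2 * 2 * power(2, 2)
= 2 * 2 * 2 * 2 * 2 * 2 * 2 * power(2, 1)
= 2 * 2 * 2 * 2 * 2 * 2 * 2 * 2 * power(2, 0)
= 2 * 2 * 2 * 2 * 2 * 2 * 2 * 2 * 1
= 256


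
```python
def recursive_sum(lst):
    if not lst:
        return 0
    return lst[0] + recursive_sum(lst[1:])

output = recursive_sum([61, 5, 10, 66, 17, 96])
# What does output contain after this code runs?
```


recursive_sum([61, 5, 10, 66, 17, 96])
= 61 + recursive_sum([5, 10, 66, 17, 96])
= 61 + 5 + recursive_sum([10, 66, 17, 96])
= 61 + 5 + 10 + recursive_sum([66, 17, 96])
= 61 + 5 + 10 + 66 + recursive_sum([17, 96])
= 61 + 5 + 10 + 66 + 17 + recursive_sum([96])
= 61 + 5 + 10 + 66 + 17 + 96 + recursive_sum([])
= 61 + 5 + 10 + 66 + 17 + 96 + 0
= 255


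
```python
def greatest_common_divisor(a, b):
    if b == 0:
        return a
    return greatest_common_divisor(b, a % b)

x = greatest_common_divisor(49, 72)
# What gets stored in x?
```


greatest_common_divisor(49, 72)
= greatest_common_divisor(72, 49 % 72) = greatest_common_divisor(72, 49)
= greatest_common_divisor(49, 72 % 49) = greatest_common_divisor(49, 23)
= greatest_common_divisor(23, 49 % 23) = greatest_common_divisor(23, 3)
= greatest_common_divisor(3, 23 % 3) = greatest_common_divisor(3, 2)
= greatest_common_divisor(2, 3 % 2) = greatest_common_divisor(2, 1)
= greatest_common_divisor(1, 2 % 1) = greatest_common_divisor(1, 0)
b == 0, return a = 1
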